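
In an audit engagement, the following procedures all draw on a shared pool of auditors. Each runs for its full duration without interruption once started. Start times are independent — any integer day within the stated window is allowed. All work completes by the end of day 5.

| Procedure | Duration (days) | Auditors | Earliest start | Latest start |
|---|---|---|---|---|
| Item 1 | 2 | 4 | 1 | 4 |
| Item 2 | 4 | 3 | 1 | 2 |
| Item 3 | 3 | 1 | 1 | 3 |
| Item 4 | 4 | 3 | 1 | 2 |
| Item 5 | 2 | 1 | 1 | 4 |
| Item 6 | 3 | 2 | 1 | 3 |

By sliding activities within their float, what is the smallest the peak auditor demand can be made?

10

Early-start (Item 1@1, Item 2@1, Item 3@1, Item 4@1, Item 5@1, Item 6@1) gives peak 14: d1:14  d2:14  d3:9  d4:6  d5:0.
Shift Item 3→3, Item 5→3, Item 6→3.
Schedule Item 1@1, Item 2@1, Item 3@3, Item 4@1, Item 5@3, Item 6@3: d1:10  d2:10  d3:10  d4:10  d5:3 — peak 10.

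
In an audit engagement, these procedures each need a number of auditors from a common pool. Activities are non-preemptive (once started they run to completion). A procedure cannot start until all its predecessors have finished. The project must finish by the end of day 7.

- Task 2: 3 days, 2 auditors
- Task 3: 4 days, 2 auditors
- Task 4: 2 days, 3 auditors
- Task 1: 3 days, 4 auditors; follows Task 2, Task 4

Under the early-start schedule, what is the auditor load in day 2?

At early start, day 2 has: Task 2, Task 3, Task 4.
Demand: 2 + 2 + 3 = 7.

7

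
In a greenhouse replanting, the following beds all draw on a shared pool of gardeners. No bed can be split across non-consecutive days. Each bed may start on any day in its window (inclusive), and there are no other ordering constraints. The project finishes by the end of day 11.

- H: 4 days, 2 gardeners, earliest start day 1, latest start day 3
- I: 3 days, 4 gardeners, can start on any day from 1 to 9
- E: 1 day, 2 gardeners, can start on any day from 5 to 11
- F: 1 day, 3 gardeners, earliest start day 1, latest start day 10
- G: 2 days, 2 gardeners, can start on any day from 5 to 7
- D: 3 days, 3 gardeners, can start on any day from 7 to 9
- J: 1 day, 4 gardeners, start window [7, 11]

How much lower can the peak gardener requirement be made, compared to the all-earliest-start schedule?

3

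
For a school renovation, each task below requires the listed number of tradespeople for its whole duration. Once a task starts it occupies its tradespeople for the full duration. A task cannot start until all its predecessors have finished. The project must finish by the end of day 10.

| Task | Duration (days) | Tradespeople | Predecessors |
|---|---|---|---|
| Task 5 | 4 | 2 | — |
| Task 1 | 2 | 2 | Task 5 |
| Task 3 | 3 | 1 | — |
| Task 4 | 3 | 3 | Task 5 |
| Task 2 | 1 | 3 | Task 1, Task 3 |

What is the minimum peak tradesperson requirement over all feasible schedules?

3

Early-start (Task 5@1, Task 1@5, Task 3@1, Task 4@5, Task 2@7) gives peak 6: d1:3  d2:3  d3:3  d4:2  d5:5  d6:5  d7:6  d8:0  d9:0  d10:0.
Shift Task 4→7, Task 2→10.
Schedule Task 5@1, Task 1@5, Task 3@1, Task 4@7, Task 2@10: d1:3  d2:3  d3:3  d4:2  d5:2  d6:2  d7:3  d8:3  d9:3  d10:3 — peak 3.
Total tradesperson-days = 27 over 10 days ⇒ peak ≥ ⌈27/10⌉ = 3, so 3 is optimal.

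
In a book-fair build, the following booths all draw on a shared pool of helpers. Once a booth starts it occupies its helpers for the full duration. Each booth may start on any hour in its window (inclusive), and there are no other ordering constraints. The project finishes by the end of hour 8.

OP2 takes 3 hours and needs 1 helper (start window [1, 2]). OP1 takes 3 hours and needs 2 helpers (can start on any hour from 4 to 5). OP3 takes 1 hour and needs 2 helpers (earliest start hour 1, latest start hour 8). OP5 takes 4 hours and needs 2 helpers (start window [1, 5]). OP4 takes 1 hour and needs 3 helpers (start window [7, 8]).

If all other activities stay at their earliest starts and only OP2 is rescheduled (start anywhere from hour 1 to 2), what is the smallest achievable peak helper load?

5

OP2@1: h1:5  h2:3  h3:3  h4:4  h5:2  h6:2  h7:3  h8:0 → peak 5
OP2@2: h1:4  h2:3  h3:3  h4:5  h5:2  h6:2  h7:3  h8:0 → peak 5
Best is OP2@1, peak 5.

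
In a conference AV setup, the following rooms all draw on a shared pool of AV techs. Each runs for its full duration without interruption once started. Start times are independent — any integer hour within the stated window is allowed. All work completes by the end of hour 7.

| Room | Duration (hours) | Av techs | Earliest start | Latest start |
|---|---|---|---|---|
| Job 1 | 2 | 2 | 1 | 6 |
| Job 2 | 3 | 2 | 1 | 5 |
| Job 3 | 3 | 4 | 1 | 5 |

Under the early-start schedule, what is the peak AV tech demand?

8

Early-start schedule: Job 1@1, Job 2@1, Job 3@1.
Load per hour: hour 1: 8, hour 2: 8, hour 3: 6, hour 4: 0, hour 5: 0, hour 6: 0, hour 7: 0.
Peak is 8.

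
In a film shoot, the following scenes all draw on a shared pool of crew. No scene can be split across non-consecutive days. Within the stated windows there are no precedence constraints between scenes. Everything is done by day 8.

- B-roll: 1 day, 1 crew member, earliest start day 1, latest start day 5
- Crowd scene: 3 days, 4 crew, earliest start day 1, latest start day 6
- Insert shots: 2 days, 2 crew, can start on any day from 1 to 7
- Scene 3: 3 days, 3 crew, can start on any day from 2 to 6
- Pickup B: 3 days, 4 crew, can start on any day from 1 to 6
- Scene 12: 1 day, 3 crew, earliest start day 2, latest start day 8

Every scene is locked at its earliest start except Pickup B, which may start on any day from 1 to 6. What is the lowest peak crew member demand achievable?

12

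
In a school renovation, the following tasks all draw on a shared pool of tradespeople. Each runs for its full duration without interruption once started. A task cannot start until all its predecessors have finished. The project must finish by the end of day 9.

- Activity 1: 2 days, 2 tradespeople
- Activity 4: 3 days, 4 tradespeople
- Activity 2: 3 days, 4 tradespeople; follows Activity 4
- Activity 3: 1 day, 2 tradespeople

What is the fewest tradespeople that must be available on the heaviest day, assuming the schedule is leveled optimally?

Early-start (Activity 1@1, Activity 4@1, Activity 2@4, Activity 3@1) gives peak 8: d1:8  d2:6  d3:4  d4:4  d5:4  d6:4  d7:0  d8:0  d9:0.
Shift Activity 4→3, Activity 2→6.
Schedule Activity 1@1, Activity 4@3, Activity 2@6, Activity 3@1: d1:4  d2:2  d3:4  d4:4  d5:4  d6:4  d7:4  d8:4  d9:0 — peak 4.
Total tradesperson-days = 30 over 9 days ⇒ peak ≥ ⌈30/9⌉ = 4, so 4 is optimal.

4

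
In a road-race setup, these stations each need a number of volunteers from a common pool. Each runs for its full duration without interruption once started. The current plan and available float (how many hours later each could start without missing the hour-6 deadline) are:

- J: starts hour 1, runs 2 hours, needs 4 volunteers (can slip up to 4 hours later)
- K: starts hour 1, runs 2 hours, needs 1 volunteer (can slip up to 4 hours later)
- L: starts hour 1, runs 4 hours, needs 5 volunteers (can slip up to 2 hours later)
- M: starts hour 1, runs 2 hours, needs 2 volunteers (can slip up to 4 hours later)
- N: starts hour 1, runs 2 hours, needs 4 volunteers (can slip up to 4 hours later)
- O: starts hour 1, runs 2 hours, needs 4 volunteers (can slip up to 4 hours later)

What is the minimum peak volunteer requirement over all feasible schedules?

9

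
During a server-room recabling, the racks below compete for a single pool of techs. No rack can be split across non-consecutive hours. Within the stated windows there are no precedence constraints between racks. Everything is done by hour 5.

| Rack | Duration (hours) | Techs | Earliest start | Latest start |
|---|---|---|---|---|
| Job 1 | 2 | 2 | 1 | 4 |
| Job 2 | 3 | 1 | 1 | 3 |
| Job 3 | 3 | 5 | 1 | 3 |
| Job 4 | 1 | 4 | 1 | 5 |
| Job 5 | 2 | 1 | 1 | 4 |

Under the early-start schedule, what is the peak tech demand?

13

Early-start schedule: Job 1@1, Job 2@1, Job 3@1, Job 4@1, Job 5@1.
Load per hour: hour 1: 13, hour 2: 9, hour 3: 6, hour 4: 0, hour 5: 0.
Peak is 13.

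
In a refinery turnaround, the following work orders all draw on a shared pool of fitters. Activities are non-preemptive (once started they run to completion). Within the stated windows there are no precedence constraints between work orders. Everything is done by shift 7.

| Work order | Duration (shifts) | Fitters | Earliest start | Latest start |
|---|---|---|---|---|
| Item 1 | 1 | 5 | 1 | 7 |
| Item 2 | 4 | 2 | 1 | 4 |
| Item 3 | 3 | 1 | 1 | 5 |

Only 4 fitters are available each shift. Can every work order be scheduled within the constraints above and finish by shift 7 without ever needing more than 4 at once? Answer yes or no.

no

The minimum achievable peak is 5; 4 < 5, so no feasible schedule stays within the cap.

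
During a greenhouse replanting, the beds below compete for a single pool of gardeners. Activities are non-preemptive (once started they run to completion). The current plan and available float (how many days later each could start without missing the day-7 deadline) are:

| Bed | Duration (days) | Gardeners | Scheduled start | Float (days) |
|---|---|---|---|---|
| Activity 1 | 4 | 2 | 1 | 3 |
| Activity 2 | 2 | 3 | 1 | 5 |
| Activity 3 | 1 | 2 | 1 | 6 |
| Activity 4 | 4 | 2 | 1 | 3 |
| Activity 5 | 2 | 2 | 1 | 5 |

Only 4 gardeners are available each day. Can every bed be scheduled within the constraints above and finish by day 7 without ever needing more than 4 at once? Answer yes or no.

no

The minimum achievable peak is 5; 4 < 5, so no feasible schedule stays within the cap.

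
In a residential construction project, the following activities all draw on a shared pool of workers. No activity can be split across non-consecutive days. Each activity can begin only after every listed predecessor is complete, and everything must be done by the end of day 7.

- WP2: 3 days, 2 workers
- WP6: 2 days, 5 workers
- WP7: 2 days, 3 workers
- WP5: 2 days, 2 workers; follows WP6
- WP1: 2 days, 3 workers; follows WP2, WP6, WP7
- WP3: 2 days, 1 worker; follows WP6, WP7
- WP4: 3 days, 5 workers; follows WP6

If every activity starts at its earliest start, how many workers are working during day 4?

At early start, day 4 has: WP5, WP1, WP3, WP4.
Demand: 2 + 3 + 1 + 5 = 11.

11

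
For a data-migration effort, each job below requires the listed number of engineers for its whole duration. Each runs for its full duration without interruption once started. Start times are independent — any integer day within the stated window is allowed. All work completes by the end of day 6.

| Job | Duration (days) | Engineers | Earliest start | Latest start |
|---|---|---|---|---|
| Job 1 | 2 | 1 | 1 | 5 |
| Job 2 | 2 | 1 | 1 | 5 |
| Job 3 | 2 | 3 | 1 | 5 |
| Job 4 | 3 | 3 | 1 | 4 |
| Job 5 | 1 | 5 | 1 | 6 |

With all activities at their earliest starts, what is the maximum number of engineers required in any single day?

Early-start schedule: Job 1@1, Job 2@1, Job 3@1, Job 4@1, Job 5@1.
Load per day: day 1: 13, day 2: 8, day 3: 3, day 4: 0, day 5: 0, day 6: 0.
Peak is 13.

13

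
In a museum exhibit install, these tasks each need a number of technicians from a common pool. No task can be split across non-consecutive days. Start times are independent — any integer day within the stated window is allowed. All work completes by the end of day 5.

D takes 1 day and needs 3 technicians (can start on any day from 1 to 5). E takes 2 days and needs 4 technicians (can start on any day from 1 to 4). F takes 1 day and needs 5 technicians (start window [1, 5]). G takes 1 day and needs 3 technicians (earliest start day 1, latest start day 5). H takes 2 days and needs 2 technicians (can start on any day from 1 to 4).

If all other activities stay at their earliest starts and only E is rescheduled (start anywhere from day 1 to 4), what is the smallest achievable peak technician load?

E@1: d1:17  d2:6  d3:0  d4:0  d5:0 → peak 17
E@2: d1:13  d2:6  d3:4  d4:0  d5:0 → peak 13
E@3: d1:13  d2:2  d3:4  d4:4  d5:0 → peak 13
E@4: d1:13  d2:2  d3:0  d4:4  d5:4 → peak 13
Best is E@2, peak 13.

13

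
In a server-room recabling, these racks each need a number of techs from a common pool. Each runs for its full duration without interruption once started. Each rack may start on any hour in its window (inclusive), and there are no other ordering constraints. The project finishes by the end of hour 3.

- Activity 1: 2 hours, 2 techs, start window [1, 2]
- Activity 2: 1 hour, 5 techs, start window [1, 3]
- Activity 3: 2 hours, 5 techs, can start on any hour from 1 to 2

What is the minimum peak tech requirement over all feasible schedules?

Early-start (Activity 1@1, Activity 2@1, Activity 3@1) gives peak 12: h1:12  h2:7  h3:0.
Shift Activity 3→2.
Schedule Activity 1@1, Activity 2@1, Activity 3@2: h1:7  h2:7  h3:5 — peak 7.
Total tech-hours = 19 over 3 hours ⇒ peak ≥ ⌈19/3⌉ = 7, so 7 is optimal.

7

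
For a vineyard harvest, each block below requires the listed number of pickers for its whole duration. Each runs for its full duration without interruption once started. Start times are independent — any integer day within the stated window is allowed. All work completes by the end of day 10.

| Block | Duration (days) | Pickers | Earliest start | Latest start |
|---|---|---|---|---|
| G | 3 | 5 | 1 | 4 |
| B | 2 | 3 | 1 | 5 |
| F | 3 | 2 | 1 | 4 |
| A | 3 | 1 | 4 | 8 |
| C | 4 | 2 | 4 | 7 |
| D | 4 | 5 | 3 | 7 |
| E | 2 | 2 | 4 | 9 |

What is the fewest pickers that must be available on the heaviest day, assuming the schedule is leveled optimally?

7

Early-start (G@1, B@1, F@1, A@4, C@4, D@3, E@4) gives peak 12: d1:10  d2:10  d3:12  d4:10  d5:10  d6:8  d7:2  d8:0  d9:0  d10:0.
Shift B→4, D→7, E→8.
Schedule G@1, B@4, F@1, A@4, C@4, D@7, E@8: d1:7  d2:7  d3:7  d4:6  d5:6  d6:3  d7:7  d8:7  d9:7  d10:5 — peak 7.
Total picker-days = 62 over 10 days ⇒ peak ≥ ⌈62/10⌉ = 7, so 7 is optimal.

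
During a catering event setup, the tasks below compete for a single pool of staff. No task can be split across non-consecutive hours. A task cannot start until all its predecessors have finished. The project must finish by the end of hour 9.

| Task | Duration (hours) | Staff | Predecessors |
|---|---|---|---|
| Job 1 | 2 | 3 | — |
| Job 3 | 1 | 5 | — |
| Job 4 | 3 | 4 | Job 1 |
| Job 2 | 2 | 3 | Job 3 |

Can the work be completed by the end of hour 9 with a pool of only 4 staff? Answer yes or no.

The minimum achievable peak is 5; 4 < 5, so no feasible schedule stays within the cap.

no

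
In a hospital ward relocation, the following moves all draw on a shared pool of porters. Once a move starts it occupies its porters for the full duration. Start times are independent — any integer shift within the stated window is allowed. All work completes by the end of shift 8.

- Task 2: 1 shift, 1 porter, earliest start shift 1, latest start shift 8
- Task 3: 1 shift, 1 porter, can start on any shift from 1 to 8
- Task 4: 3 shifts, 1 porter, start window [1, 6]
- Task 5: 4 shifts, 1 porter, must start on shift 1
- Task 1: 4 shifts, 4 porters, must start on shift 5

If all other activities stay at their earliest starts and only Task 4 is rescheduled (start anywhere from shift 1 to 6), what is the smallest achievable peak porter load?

Task 4@1: s1:4  s2:2  s3:2  s4:1  s5:4  s6:4  s7:4  s8:4 → peak 4
Task 4@2: s1:3  s2:2  s3:2  s4:2  s5:4  s6:4  s7:4  s8:4 → peak 4
Task 4@3: s1:3  s2:1  s3:2  s4:2  s5:5  s6:4  s7:4  s8:4 → peak 5
Task 4@4: s1:3  s2:1  s3:1  s4:2  s5:5  s6:5  s7:4  s8:4 → peak 5
Task 4@5: s1:3  s2:1  s3:1  s4:1  s5:5  s6:5  s7:5  s8:4 → peak 5
Task 4@6: s1:3  s2:1  s3:1  s4:1  s5:4  s6:5  s7:5  s8:5 → peak 5
Best is Task 4@1, peak 4.

4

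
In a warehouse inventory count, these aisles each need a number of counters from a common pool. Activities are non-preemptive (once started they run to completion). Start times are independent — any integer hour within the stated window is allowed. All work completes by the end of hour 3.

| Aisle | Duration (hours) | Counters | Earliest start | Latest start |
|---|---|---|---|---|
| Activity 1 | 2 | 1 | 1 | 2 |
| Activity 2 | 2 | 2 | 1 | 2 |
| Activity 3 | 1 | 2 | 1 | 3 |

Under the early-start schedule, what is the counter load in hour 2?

At early start, hour 2 has: Activity 1, Activity 2.
Demand: 1 + 2 = 3.

3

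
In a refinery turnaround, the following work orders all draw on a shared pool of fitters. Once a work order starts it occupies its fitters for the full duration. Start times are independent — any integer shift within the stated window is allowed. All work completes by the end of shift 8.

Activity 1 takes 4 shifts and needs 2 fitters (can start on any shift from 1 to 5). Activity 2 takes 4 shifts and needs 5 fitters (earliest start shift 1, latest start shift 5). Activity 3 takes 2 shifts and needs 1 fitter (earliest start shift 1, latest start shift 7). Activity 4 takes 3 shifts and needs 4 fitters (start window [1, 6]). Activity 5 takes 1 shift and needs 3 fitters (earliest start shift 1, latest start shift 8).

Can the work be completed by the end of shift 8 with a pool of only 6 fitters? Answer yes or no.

yes

Schedule Activity 1@1, Activity 2@5, Activity 3@4, Activity 4@1, Activity 5@4: s1:6  s2:6  s3:6  s4:6  s5:6  s6:5  s7:5  s8:5 — peak 6 ≤ 6.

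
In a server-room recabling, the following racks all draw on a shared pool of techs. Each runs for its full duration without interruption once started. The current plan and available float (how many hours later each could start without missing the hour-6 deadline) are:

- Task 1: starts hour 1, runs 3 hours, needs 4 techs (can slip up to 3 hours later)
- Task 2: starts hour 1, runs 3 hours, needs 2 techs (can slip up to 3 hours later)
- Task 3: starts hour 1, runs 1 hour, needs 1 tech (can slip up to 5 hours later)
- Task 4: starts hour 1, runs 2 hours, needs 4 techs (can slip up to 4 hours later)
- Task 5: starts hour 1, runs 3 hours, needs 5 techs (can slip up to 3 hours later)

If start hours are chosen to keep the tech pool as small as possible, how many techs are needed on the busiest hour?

Early-start (Task 1@1, Task 2@1, Task 3@1, Task 4@1, Task 5@1) gives peak 16: h1:16  h2:15  h3:11  h4:0  h5:0  h6:0.
Shift Task 2→3, Task 3→3, Task 5→4.
Schedule Task 1@1, Task 2@3, Task 3@3, Task 4@1, Task 5@4: h1:8  h2:8  h3:7  h4:7  h5:7  h6:5 — peak 8.

8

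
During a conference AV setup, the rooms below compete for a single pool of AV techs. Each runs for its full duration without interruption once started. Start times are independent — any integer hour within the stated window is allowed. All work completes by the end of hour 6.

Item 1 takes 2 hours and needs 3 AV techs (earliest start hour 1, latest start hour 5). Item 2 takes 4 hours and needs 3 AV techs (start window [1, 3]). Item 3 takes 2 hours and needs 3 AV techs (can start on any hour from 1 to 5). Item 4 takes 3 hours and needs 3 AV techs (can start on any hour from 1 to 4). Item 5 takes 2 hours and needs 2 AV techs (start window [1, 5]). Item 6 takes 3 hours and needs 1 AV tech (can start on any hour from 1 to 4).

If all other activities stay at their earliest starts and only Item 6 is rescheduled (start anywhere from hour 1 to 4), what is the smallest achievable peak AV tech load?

14

Item 6@1: h1:15  h2:15  h3:7  h4:3  h5:0  h6:0 → peak 15
Item 6@2: h1:14  h2:15  h3:7  h4:4  h5:0  h6:0 → peak 15
Item 6@3: h1:14  h2:14  h3:7  h4:4  h5:1  h6:0 → peak 14
Item 6@4: h1:14  h2:14  h3:6  h4:4  h5:1  h6:1 → peak 14
Best is Item 6@3, peak 14.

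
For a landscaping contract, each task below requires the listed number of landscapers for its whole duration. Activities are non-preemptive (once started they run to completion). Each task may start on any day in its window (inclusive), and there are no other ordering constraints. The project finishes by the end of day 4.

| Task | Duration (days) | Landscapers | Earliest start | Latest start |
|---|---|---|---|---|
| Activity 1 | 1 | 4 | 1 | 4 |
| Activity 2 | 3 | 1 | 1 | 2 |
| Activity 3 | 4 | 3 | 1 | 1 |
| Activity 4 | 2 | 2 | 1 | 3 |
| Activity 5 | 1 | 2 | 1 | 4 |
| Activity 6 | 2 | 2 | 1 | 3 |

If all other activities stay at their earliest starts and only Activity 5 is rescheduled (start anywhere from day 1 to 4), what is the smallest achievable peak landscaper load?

12

Activity 5@1: d1:14  d2:8  d3:4  d4:3 → peak 14
Activity 5@2: d1:12  d2:10  d3:4  d4:3 → peak 12
Activity 5@3: d1:12  d2:8  d3:6  d4:3 → peak 12
Activity 5@4: d1:12  d2:8  d3:4  d4:5 → peak 12
Best is Activity 5@2, peak 12.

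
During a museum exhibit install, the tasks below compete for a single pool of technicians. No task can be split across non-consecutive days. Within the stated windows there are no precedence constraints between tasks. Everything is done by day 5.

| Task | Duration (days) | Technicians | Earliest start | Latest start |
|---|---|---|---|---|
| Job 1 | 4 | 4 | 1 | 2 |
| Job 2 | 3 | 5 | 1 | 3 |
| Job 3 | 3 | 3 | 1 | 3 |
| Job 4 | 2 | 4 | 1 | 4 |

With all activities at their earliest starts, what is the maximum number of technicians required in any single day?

16

Early-start schedule: Job 1@1, Job 2@1, Job 3@1, Job 4@1.
Load per day: day 1: 16, day 2: 16, day 3: 12, day 4: 4, day 5: 0.
Peak is 16.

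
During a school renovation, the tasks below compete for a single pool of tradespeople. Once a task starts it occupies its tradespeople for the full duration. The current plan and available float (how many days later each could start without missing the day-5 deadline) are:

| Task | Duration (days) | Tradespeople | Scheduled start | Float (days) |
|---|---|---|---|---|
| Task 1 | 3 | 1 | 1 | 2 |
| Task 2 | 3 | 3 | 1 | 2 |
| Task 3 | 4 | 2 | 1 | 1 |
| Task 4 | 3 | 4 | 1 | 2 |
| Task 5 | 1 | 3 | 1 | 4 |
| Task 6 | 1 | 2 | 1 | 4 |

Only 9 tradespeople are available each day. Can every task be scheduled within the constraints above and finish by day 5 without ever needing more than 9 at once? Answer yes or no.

The minimum achievable peak is 10; 9 < 10, so no feasible schedule stays within the cap.

no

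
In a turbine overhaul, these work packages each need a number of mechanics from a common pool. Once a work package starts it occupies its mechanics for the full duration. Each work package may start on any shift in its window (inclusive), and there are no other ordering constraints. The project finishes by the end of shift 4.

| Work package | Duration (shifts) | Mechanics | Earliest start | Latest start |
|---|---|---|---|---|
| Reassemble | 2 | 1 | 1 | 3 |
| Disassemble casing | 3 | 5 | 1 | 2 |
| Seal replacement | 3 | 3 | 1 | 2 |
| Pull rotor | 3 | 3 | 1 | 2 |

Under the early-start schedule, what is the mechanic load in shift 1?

12

At early start, shift 1 has: Reassemble, Disassemble casing, Seal replacement, Pull rotor.
Demand: 1 + 5 + 3 + 3 = 12.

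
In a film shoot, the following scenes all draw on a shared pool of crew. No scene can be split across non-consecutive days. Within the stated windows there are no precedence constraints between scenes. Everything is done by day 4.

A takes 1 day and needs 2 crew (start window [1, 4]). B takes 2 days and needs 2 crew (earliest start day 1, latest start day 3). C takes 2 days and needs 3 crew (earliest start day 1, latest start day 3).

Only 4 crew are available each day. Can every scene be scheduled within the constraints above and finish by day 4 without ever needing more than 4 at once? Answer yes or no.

yes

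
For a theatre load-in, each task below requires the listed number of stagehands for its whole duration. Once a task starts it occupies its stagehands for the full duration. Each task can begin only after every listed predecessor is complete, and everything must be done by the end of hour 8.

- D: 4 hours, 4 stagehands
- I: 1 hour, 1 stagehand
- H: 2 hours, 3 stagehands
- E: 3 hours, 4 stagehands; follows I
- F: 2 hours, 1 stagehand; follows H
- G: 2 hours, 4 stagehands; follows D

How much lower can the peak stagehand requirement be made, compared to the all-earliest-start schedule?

Early-start peak: h1:8  h2:11  h3:9  h4:9  h5:4  h6:4  h7:0  h8:0 ⇒ 11.
Leveled (D@1, I@1, H@1, E@3, F@5, G@6): h1:8  h2:7  h3:8  h4:8  h5:5  h6:5  h7:4  h8:0 ⇒ 8.
Reduction 11 − 8 = 3.

3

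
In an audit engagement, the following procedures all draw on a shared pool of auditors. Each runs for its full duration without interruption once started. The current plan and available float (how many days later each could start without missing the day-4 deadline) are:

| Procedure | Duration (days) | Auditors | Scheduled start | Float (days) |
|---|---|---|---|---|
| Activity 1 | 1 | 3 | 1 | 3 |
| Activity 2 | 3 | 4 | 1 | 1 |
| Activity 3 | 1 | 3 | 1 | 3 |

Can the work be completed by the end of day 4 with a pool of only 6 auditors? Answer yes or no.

Schedule Activity 1@1, Activity 2@2, Activity 3@1: d1:6  d2:4  d3:4  d4:4 — peak 6 ≤ 6.

yes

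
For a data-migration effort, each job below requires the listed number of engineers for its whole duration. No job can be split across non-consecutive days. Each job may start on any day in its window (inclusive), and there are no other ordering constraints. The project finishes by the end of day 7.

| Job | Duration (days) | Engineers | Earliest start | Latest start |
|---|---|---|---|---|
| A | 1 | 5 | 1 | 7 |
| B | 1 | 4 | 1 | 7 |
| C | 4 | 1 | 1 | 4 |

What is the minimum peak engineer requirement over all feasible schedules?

5

Early-start (A@1, B@1, C@1) gives peak 10: d1:10  d2:1  d3:1  d4:1  d5:0  d6:0  d7:0.
Shift B→2, C→2.
Schedule A@1, B@2, C@2: d1:5  d2:5  d3:1  d4:1  d5:1  d6:0  d7:0 — peak 5.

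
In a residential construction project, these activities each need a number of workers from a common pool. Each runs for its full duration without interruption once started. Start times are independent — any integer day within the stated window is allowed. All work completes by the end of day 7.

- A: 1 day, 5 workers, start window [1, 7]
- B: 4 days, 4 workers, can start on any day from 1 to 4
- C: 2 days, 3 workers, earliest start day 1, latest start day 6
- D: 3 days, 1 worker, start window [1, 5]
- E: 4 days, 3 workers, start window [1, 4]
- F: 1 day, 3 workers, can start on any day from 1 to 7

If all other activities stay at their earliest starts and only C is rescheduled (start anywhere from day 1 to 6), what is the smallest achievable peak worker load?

16

C@1: d1:19  d2:11  d3:8  d4:7  d5:0  d6:0  d7:0 → peak 19
C@2: d1:16  d2:11  d3:11  d4:7  d5:0  d6:0  d7:0 → peak 16
C@3: d1:16  d2:8  d3:11  d4:10  d5:0  d6:0  d7:0 → peak 16
C@4: d1:16  d2:8  d3:8  d4:10  d5:3  d6:0  d7:0 → peak 16
C@5: d1:16  d2:8  d3:8  d4:7  d5:3  d6:3  d7:0 → peak 16
C@6: d1:16  d2:8  d3:8  d4:7  d5:0  d6:3  d7:3 → peak 16
Best is C@2, peak 16.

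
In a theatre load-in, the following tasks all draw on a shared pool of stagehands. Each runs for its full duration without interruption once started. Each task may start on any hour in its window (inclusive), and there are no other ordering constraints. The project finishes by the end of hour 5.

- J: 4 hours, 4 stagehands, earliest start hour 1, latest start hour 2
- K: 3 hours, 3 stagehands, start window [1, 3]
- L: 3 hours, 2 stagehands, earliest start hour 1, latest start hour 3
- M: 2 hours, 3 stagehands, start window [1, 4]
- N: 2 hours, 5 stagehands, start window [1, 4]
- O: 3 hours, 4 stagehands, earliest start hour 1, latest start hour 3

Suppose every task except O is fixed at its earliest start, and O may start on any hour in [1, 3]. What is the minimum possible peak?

17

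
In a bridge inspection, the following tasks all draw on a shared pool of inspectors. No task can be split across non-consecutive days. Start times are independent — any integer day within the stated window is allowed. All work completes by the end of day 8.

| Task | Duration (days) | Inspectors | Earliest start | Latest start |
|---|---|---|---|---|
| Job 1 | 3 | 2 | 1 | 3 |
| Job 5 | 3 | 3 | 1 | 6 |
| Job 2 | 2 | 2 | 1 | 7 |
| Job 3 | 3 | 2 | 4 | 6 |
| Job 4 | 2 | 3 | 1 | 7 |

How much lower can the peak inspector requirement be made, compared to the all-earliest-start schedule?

5

Early-start peak: d1:10  d2:10  d3:5  d4:2  d5:2  d6:2  d7:0  d8:0 ⇒ 10.
Leveled (Job 1@1, Job 5@1, Job 2@4, Job 3@4, Job 4@6): d1:5  d2:5  d3:5  d4:4  d5:4  d6:5  d7:3  d8:0 ⇒ 5.
Reduction 10 − 5 = 5.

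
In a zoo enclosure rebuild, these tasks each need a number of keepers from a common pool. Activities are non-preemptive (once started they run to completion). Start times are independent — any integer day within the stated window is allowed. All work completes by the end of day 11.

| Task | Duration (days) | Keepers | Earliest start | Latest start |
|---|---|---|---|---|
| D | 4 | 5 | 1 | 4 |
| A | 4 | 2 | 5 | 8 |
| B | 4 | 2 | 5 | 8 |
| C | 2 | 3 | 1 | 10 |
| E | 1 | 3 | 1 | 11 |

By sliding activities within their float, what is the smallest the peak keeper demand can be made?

Early-start (D@1, A@5, B@5, C@1, E@1) gives peak 11: d1:11  d2:8  d3:5  d4:5  d5:4  d6:4  d7:4  d8:4  d9:0  d10:0  d11:0.
Shift C→9, E→11.
Schedule D@1, A@5, B@5, C@9, E@11: d1:5  d2:5  d3:5  d4:5  d5:4  d6:4  d7:4  d8:4  d9:3  d10:3  d11:3 — peak 5.
Total keeper-days = 45 over 11 days ⇒ peak ≥ ⌈45/11⌉ = 5, so 5 is optimal.

5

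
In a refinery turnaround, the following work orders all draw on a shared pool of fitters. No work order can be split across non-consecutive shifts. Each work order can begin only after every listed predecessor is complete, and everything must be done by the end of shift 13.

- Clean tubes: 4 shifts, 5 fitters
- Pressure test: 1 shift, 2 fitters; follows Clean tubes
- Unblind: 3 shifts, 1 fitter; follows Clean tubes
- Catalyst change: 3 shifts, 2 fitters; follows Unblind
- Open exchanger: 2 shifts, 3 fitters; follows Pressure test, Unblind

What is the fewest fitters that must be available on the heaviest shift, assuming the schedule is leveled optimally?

5

Schedule Clean tubes@1, Pressure test@5, Unblind@5, Catalyst change@8, Open exchanger@8: s1:5  s2:5  s3:5  s4:5  s5:3  s6:1  s7:1  s8:5  s9:5  s10:2  s11:0  s12:0  s13:0 — peak 5.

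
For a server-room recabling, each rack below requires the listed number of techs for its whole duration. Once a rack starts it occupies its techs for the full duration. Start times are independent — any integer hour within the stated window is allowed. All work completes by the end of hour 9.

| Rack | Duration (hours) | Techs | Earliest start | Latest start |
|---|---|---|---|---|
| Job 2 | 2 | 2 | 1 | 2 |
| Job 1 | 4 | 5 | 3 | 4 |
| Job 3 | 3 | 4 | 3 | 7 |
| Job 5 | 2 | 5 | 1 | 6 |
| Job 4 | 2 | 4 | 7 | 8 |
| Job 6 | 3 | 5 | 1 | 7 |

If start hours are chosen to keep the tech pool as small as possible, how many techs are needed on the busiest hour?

9

Early-start (Job 2@1, Job 1@3, Job 3@3, Job 5@1, Job 4@7, Job 6@1) gives peak 14: h1:12  h2:12  h3:14  h4:9  h5:9  h6:5  h7:4  h8:4  h9:0.
Shift Job 6→7.
Schedule Job 2@1, Job 1@3, Job 3@3, Job 5@1, Job 4@7, Job 6@7: h1:7  h2:7  h3:9  h4:9  h5:9  h6:5  h7:9  h8:9  h9:5 — peak 9.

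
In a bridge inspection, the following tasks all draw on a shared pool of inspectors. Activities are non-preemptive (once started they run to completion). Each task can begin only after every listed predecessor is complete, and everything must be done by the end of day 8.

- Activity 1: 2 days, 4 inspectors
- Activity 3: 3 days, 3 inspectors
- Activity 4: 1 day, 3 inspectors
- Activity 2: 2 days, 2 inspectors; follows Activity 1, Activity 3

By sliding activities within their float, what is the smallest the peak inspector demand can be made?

4

Early-start (Activity 1@1, Activity 3@1, Activity 4@1, Activity 2@4) gives peak 10: d1:10  d2:7  d3:3  d4:2  d5:2  d6:0  d7:0  d8:0.
Shift Activity 3→3, Activity 4→6, Activity 2→7.
Schedule Activity 1@1, Activity 3@3, Activity 4@6, Activity 2@7: d1:4  d2:4  d3:3  d4:3  d5:3  d6:3  d7:2  d8:2 — peak 4.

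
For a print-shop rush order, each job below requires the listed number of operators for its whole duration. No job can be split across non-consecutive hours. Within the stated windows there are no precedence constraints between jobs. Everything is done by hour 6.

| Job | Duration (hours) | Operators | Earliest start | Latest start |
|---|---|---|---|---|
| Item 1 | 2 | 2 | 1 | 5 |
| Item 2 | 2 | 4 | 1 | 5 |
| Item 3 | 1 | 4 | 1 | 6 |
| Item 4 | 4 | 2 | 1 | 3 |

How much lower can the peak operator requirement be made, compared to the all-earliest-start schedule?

6

Early-start peak: h1:12  h2:8  h3:2  h4:2  h5:0  h6:0 ⇒ 12.
Leveled (Item 1@1, Item 2@1, Item 3@3, Item 4@3): h1:6  h2:6  h3:6  h4:2  h5:2  h6:2 ⇒ 6.
Reduction 12 − 6 = 6.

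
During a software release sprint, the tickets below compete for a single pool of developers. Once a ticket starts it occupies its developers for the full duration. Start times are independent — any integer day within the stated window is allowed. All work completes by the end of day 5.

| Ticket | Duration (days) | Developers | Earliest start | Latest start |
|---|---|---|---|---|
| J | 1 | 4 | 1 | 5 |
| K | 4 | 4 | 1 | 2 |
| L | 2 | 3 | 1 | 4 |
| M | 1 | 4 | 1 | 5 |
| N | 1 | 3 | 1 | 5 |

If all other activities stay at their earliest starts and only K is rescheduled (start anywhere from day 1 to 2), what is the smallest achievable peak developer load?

K@1: d1:18  d2:7  d3:4  d4:4  d5:0 → peak 18
K@2: d1:14  d2:7  d3:4  d4:4  d5:4 → peak 14
Best is K@2, peak 14.

14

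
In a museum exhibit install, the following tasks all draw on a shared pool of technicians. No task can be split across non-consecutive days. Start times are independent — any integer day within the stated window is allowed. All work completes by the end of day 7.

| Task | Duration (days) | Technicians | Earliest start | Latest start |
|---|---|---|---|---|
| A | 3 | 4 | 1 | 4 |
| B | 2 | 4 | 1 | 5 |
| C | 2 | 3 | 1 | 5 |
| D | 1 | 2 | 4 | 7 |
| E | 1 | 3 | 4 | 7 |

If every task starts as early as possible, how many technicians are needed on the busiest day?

Early-start schedule: A@1, B@1, C@1, D@4, E@4.
Load per day: day 1: 11, day 2: 11, day 3: 4, day 4: 5, day 5: 0, day 6: 0, day 7: 0.
Peak is 11.

11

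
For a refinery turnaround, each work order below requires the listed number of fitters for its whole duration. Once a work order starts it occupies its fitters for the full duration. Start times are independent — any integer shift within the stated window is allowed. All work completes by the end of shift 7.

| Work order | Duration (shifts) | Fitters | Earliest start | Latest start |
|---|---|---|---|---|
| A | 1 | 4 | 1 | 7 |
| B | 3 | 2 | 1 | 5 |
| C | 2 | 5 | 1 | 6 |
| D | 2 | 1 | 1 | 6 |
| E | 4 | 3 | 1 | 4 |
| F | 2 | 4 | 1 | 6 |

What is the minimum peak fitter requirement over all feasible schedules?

Early-start (A@1, B@1, C@1, D@1, E@1, F@1) gives peak 19: s1:19  s2:15  s3:5  s4:3  s5:0  s6:0  s7:0.
Shift C→2, D→4, E→4, F→6.
Schedule A@1, B@1, C@2, D@4, E@4, F@6: s1:6  s2:7  s3:7  s4:4  s5:4  s6:7  s7:7 — peak 7.

7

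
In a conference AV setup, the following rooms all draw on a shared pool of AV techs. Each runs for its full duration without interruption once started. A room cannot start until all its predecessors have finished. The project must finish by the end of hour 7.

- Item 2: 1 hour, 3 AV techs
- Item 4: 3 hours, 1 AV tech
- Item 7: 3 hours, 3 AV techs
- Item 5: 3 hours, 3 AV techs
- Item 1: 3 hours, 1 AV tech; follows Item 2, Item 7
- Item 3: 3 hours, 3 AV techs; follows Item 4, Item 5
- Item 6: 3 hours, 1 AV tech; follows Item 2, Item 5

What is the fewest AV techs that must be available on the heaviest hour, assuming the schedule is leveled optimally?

7

Early-start (Item 2@1, Item 4@1, Item 7@1, Item 5@1, Item 1@4, Item 3@4, Item 6@4) gives peak 10: h1:10  h2:7  h3:7  h4:5  h5:5  h6:5  h7:0.
Shift Item 5→2, Item 3→5, Item 6→5.
Schedule Item 2@1, Item 4@1, Item 7@1, Item 5@2, Item 1@4, Item 3@5, Item 6@5: h1:7  h2:7  h3:7  h4:4  h5:5  h6:5  h7:4 — peak 7.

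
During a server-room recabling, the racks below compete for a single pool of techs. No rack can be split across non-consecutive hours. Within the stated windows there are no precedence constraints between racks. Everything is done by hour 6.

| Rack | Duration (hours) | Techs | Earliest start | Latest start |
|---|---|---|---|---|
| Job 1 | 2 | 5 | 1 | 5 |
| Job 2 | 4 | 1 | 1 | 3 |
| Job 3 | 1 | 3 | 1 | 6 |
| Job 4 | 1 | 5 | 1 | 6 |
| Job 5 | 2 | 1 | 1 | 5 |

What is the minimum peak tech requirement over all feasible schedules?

6

Early-start (Job 1@1, Job 2@1, Job 3@1, Job 4@1, Job 5@1) gives peak 15: h1:15  h2:7  h3:1  h4:1  h5:0  h6:0.
Shift Job 3→3, Job 4→4, Job 5→5.
Schedule Job 1@1, Job 2@1, Job 3@3, Job 4@4, Job 5@5: h1:6  h2:6  h3:4  h4:6  h5:1  h6:1 — peak 6.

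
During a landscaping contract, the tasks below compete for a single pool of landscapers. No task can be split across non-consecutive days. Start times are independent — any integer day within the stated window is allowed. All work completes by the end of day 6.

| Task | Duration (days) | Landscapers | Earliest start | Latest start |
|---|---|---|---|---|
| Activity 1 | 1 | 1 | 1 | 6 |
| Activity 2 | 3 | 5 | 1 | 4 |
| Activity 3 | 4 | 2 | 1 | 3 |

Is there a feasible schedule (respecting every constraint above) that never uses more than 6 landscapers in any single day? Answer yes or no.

The minimum achievable peak is 7; 6 < 7, so no feasible schedule stays within the cap.

no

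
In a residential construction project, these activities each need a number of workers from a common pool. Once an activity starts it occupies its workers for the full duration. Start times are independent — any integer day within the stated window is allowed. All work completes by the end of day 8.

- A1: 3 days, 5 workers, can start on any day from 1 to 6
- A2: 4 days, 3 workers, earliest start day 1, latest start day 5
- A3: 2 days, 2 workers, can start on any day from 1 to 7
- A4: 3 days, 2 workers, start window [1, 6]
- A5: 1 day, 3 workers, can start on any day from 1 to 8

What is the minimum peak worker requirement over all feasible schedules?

Early-start (A1@1, A2@1, A3@1, A4@1, A5@1) gives peak 15: d1:15  d2:12  d3:10  d4:3  d5:0  d6:0  d7:0  d8:0.
Shift A2→4, A3→4, A4→6, A5→8.
Schedule A1@1, A2@4, A3@4, A4@6, A5@8: d1:5  d2:5  d3:5  d4:5  d5:5  d6:5  d7:5  d8:5 — peak 5.
Total worker-days = 40 over 8 days ⇒ peak ≥ ⌈40/8⌉ = 5, so 5 is optimal.

5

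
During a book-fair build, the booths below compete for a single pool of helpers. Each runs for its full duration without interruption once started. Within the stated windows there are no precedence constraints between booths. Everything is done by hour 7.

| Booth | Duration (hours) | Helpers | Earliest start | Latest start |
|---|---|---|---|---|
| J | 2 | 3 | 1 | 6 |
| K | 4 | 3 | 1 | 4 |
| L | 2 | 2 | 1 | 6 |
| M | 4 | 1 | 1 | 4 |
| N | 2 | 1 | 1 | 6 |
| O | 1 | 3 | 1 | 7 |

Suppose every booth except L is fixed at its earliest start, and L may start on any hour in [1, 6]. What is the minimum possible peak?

11

L@1: h1:13  h2:10  h3:4  h4:4  h5:0  h6:0  h7:0 → peak 13
L@2: h1:11  h2:10  h3:6  h4:4  h5:0  h6:0  h7:0 → peak 11
L@3: h1:11  h2:8  h3:6  h4:6  h5:0  h6:0  h7:0 → peak 11
L@4: h1:11  h2:8  h3:4  h4:6  h5:2  h6:0  h7:0 → peak 11
L@5: h1:11  h2:8  h3:4  h4:4  h5:2  h6:2  h7:0 → peak 11
L@6: h1:11  h2:8  h3:4  h4:4  h5:0  h6:2  h7:2 → peak 11
Best is L@2, peak 11.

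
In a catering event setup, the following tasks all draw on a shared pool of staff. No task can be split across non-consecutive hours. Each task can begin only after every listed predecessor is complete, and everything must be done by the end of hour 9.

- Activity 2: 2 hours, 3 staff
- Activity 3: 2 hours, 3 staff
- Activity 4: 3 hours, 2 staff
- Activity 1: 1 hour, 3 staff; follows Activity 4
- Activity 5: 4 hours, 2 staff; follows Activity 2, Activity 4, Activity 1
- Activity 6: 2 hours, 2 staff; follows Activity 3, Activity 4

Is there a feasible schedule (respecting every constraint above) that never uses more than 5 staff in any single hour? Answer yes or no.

yes

Schedule Activity 2@1, Activity 3@3, Activity 4@1, Activity 1@5, Activity 5@6, Activity 6@5: h1:5  h2:5  h3:5  h4:3  h5:5  h6:4  h7:2  h8:2  h9:2 — peak 5 ≤ 5.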